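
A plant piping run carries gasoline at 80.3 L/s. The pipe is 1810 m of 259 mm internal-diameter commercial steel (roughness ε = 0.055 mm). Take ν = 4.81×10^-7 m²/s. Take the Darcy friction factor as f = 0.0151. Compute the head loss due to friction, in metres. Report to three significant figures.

h_f ≈ 12.5 m

V = 4Q/(πD²) = 4·0.0803/(π·0.259²) = 1.524 m/s
h_f = f(L/D)V²/(2g) = 0.01510·(1810/0.259)·1.524²/(2·9.81) = 12.49 m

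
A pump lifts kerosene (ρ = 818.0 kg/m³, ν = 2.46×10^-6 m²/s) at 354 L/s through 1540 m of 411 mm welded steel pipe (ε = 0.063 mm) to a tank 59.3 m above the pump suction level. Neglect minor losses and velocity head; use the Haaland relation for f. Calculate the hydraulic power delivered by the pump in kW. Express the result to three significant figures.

V = 4Q/(πD²) = 2.668 m/s; Re = 4.46×10^5; ε/D = 1.53×10^-4; f = 0.01500
h_f = f(L/D)V²/2g = 20.40 m
Total head H = z + h_f = 59.3 + 20.40 = 79.70 m
P_hyd = ρgQH = 818.0·9.81·0.354·79.70 = 226.4 kW

P_hyd ≈ 226 kW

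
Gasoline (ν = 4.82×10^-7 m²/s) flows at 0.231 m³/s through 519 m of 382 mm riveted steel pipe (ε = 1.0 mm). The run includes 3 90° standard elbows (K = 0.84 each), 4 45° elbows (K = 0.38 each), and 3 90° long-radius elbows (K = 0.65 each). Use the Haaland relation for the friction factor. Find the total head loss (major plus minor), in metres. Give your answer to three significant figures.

H_L ≈ 8.36 m

V = 4Q/(πD²) = 2.016 m/s; V²/2g = 0.2071 m
Re = 1.60×10^6, ε/D = 0.00262 → f = 0.02533 (Haaland)
Major: h_f = f(L/D)·V²/2g = 0.02533·1359·0.2071 = 7.125 m
Minor: ΣK = 5.99; h_m = ΣK·V²/2g = 1.240 m
Total H_L = 7.125 + 1.240 = 8.365 m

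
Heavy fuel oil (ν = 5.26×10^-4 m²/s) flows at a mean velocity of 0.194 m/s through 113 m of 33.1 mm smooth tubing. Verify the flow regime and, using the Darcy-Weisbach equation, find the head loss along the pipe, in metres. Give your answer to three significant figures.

Re = VD/ν = 0.194·0.03310/5.26×10^-4 = 12.2 → laminar (Re < 2300)
f = 64/Re = 5.242
h_f = f(L/D)V²/(2g) = 5.242·(113/0.03310)·0.194²/(2·9.81) = 34.33 m

h_f ≈ 34.3 m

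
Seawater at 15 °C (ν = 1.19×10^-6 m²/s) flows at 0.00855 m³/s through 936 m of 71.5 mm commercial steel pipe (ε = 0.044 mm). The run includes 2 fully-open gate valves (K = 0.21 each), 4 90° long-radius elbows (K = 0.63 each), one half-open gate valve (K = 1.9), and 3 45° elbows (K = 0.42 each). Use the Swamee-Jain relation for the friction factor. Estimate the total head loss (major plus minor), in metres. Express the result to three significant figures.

H_L ≈ 62.9 m

V = 4Q/(πD²) = 2.129 m/s; V²/2g = 0.2311 m
Re = 1.28×10^5, ε/D = 6.15×10^-4 → f = 0.02034 (Swamee-Jain)
Major: h_f = f(L/D)·V²/2g = 0.02034·13091·0.2311 = 61.53 m
Minor: ΣK = 6.10; h_m = ΣK·V²/2g = 1.410 m
Total H_L = 61.53 + 1.410 = 62.94 m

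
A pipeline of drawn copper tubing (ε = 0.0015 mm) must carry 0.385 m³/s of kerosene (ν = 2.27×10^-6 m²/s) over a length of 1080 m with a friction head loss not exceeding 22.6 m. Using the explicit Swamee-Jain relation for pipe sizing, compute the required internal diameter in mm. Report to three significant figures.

D ≈ 381 mm

Swamee-Jain (Type III): D = 0.66·[ε^1.25·(LQ²/(gh_f))^4.75 + ν·Q^9.4·(L/(gh_f))^5.2]^0.04
LQ²/(gh_f) = 0.7221; L/(gh_f) = 4.871
Term 1 = ε^1.25·(…)^4.75 = 1.12×10^-8; Term 2 = ν·Q^9.4·(…)^5.2 = 1.08×10^-6
D = 0.66·(1.12×10^-8 + 1.08×10^-6)^0.04 = 0.3812 m = 381 mm
Check: V = 3.37 m/s, Re = 5.67×10^5, f = 0.01287, h_f = 21.2 m ≈ 22.6 m ✓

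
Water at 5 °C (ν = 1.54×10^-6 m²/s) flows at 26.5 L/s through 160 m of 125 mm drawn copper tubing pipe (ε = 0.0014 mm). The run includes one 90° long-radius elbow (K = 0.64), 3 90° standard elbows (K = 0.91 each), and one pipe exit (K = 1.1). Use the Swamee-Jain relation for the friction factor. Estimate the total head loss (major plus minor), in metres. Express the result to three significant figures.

V = 4Q/(πD²) = 2.159 m/s; V²/2g = 0.2377 m
Re = 1.75×10^5, ε/D = 1.12×10^-5 → f = 0.01603 (Swamee-Jain)
Major: h_f = f(L/D)·V²/2g = 0.01603·1280·0.2377 = 4.878 m
Minor: ΣK = 4.47; h_m = ΣK·V²/2g = 1.062 m
Total H_L = 4.878 + 1.062 = 5.940 m

H_L ≈ 5.94 m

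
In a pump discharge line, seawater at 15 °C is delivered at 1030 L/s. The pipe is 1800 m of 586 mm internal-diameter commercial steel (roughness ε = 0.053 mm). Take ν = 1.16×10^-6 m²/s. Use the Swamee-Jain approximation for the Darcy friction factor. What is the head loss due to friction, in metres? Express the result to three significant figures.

V = 4Q/(πD²) = 4·1.03/(π·0.586²) = 3.819 m/s
Re = VD/ν = 3.819·0.586/1.16×10^-6 = 1.93×10^6 → turbulent
ε/D = 0.053/586 = 9.04×10^-5
Swamee-Jain: f = 0.01273
h_f = f(L/D)V²/(2g) = 0.01273·(1800/0.586)·3.819²/(2·9.81) = 29.08 m

h_f ≈ 29.1 m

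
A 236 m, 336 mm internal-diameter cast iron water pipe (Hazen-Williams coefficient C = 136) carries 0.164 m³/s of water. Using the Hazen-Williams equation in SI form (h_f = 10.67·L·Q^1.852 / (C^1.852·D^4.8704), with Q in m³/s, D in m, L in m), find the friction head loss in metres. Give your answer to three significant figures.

h_f ≈ 2.01 m

h_f = 10.67·236·0.164^1.852 / (136^1.852·0.336^4.8704) = 2.007 m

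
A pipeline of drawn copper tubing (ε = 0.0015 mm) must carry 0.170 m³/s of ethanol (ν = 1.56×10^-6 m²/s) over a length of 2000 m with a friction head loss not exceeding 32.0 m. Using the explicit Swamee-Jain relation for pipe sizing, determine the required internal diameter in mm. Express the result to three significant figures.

Swamee-Jain (Type III): D = 0.66·[ε^1.25·(LQ²/(gh_f))^4.75 + ν·Q^9.4·(L/(gh_f))^5.2]^0.04
LQ²/(gh_f) = 0.1841; L/(gh_f) = 6.371
Term 1 = ε^1.25·(…)^4.75 = 1.70×10^-11; Term 2 = ν·Q^9.4·(…)^5.2 = 1.38×10^-9
D = 0.66·(1.70×10^-11 + 1.38×10^-9)^0.04 = 0.2920 m = 292 mm
Check: V = 2.54 m/s, Re = 4.75×10^5, f = 0.01329, h_f = 29.9 m ≈ 32.0 m ✓

D ≈ 292 mm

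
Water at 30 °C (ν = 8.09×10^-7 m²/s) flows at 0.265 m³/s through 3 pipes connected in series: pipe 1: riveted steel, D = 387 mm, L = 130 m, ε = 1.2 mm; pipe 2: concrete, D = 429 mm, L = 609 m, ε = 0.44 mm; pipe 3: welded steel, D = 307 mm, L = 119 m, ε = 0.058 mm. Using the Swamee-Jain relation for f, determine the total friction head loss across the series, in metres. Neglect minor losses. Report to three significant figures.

Pipe 1: V = 2.253 m/s, Re = 1.08×10^6, ε/D = 0.00310, f = 0.02660, h_1 = f(L/D)V²/2g = 2.311 m
Pipe 2: V = 1.833 m/s, Re = 9.72×10^5, ε/D = 0.00103, f = 0.02015, h_2 = f(L/D)V²/2g = 4.901 m
Pipe 3: V = 3.580 m/s, Re = 1.36×10^6, ε/D = 1.89×10^-4, f = 0.01441, h_3 = f(L/D)V²/2g = 3.649 m
Series → Q common, losses add: H = Σh = 10.86 m

H ≈ 10.9 m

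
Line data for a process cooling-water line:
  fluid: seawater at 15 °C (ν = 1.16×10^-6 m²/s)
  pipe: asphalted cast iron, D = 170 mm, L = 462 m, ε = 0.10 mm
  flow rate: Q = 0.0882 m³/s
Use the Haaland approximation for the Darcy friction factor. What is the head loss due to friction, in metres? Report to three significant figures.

V = 4Q/(πD²) = 4·0.0882/(π·0.170²) = 3.886 m/s
Re = VD/ν = 3.886·0.170/1.16×10^-6 = 5.69×10^5 → turbulent
ε/D = 0.10/170 = 5.88×10^-4
Haaland: f = 0.01803
h_f = f(L/D)V²/(2g) = 0.01803·(462/0.170)·3.886²/(2·9.81) = 37.71 m

h_f ≈ 37.7 m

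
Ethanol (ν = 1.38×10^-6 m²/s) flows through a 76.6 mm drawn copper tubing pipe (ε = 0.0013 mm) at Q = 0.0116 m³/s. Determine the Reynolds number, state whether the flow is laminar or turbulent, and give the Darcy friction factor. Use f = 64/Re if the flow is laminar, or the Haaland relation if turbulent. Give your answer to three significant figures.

Re ≈ 1.40×10^5; turbulent; f ≈ 0.0167

V = 4Q/(πD²) = 2.517 m/s
Re = VD/ν = 2.517·0.0766/1.38×10^-6 = 1.40×10^5
Re > 4000 → turbulent; ε/D = 1.70×10^-5
Haaland: f = 0.01672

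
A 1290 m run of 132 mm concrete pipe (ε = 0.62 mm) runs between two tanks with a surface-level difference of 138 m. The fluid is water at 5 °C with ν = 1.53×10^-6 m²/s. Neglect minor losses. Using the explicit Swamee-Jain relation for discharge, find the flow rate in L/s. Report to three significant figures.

Q ≈ 41.5 L/s

Swamee-Jain (Type II): Q = -0.965·√(gD⁵h_f/L)·ln[ε/(3.7D) + √(3.17ν²L/(gD³h_f))]
√(gD⁵h_f/L) = √(9.81·0.132⁵·138/1290) = 0.006485
ε/(3.7D) = 0.00127; √(3.17ν²L/(gD³h_f)) = 5.54×10^-5
Q = -0.965·0.006485·ln(0.001325) = 0.04147 m³/s
Check: V = 3.03 m/s, Re = 2.61×10^5, f = 0.03033, h_f = 139 m ≈ 138 m ✓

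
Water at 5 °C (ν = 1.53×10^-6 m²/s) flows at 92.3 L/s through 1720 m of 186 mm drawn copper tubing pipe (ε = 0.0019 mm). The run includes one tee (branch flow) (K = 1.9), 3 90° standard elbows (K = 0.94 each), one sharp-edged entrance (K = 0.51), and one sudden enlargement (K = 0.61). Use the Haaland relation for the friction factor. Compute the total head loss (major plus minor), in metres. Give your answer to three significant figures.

H_L ≈ 77.5 m

V = 4Q/(πD²) = 3.397 m/s; V²/2g = 0.5881 m
Re = 4.13×10^5, ε/D = 1.02×10^-5 → f = 0.01362 (Haaland)
Major: h_f = f(L/D)·V²/2g = 0.01362·9247·0.5881 = 74.09 m
Minor: ΣK = 5.84; h_m = ΣK·V²/2g = 3.435 m
Total H_L = 74.09 + 3.435 = 77.52 m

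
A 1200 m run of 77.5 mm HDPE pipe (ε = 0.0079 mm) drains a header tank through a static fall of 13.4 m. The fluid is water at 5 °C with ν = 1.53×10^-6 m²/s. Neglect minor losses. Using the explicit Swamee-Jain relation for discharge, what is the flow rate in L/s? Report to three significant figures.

Swamee-Jain (Type II): Q = -0.965·√(gD⁵h_f/L)·ln[ε/(3.7D) + √(3.17ν²L/(gD³h_f))]
√(gD⁵h_f/L) = √(9.81·0.0775⁵·13.4/1200) = 5.534×10^-4
ε/(3.7D) = 2.76×10^-5; √(3.17ν²L/(gD³h_f)) = 3.81×10^-4
Q = -0.965·5.534×10^-4·ln(4.090×10^-4) = 0.004166 m³/s
Check: V = 0.883 m/s, Re = 4.47×10^4, f = 0.02168, h_f = 13.3 m ≈ 13.4 m ✓

Q ≈ 4.17 L/s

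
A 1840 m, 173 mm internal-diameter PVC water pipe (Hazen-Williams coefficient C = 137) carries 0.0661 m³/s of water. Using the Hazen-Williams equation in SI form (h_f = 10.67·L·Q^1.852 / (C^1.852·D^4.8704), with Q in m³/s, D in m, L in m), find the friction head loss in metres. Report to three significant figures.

h_f = 10.67·1840·0.0661^1.852 / (137^1.852·0.173^4.8704) = 72.75 m

h_f ≈ 72.7 m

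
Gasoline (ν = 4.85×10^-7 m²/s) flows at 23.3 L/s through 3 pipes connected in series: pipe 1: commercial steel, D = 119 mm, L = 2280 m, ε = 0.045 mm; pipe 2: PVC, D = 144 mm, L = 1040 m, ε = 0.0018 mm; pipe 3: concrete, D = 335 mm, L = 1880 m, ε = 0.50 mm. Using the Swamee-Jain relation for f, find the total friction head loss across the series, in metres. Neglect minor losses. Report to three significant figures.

H ≈ 83.3 m

Pipe 1: V = 2.095 m/s, Re = 5.14×10^5, ε/D = 3.78×10^-4, f = 0.01693, h_1 = f(L/D)V²/2g = 72.58 m
Pipe 2: V = 1.431 m/s, Re = 4.25×10^5, ε/D = 1.25×10^-5, f = 0.01366, h_2 = f(L/D)V²/2g = 10.29 m
Pipe 3: V = 0.2643 m/s, Re = 1.83×10^5, ε/D = 0.00149, f = 0.02305, h_3 = f(L/D)V²/2g = 0.4607 m
Series → Q common, losses add: H = Σh = 83.33 m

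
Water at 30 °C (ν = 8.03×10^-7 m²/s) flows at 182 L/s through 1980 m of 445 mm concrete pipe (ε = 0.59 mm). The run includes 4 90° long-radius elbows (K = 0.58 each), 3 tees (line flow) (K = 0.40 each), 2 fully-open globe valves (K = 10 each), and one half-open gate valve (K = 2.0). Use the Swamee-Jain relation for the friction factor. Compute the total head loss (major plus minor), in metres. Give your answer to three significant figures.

H_L ≈ 8.47 m

V = 4Q/(πD²) = 1.170 m/s; V²/2g = 0.06979 m
Re = 6.48×10^5, ε/D = 0.00133 → f = 0.02154 (Swamee-Jain)
Major: h_f = f(L/D)·V²/2g = 0.02154·4449·0.06979 = 6.690 m
Minor: ΣK = 25.5; h_m = ΣK·V²/2g = 1.781 m
Total H_L = 6.690 + 1.781 = 8.471 m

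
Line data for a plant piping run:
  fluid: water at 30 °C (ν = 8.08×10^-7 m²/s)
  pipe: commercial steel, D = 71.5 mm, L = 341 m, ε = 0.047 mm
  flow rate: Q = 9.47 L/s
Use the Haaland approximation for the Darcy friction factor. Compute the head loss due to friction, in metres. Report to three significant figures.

V = 4Q/(πD²) = 4·0.00947/(π·0.0715²) = 2.359 m/s
Re = VD/ν = 2.359·0.0715/8.08×10^-7 = 2.09×10^5 → turbulent
ε/D = 0.047/71.5 = 6.57×10^-4
Haaland: f = 0.01936
h_f = f(L/D)V²/(2g) = 0.01936·(341/0.0715)·2.359²/(2·9.81) = 26.18 m

h_f ≈ 26.2 m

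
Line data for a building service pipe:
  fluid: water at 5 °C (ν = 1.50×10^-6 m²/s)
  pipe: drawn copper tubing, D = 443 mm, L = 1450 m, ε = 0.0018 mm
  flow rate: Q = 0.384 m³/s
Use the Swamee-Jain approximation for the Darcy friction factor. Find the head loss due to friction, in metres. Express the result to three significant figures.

h_f ≈ 12.8 m

V = 4Q/(πD²) = 4·0.384/(π·0.443²) = 2.491 m/s
Re = VD/ν = 2.491·0.443/1.50×10^-6 = 7.36×10^5 → turbulent
ε/D = 0.0018/443 = 4.06×10^-6
Swamee-Jain: f = 0.01231
h_f = f(L/D)V²/(2g) = 0.01231·(1450/0.443)·2.491²/(2·9.81) = 12.75 m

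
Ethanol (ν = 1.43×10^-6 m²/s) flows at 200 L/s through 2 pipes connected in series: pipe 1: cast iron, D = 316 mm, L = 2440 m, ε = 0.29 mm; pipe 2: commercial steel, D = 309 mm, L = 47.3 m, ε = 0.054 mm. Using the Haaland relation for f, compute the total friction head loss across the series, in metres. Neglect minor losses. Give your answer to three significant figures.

Pipe 1: V = 2.550 m/s, Re = 5.64×10^5, ε/D = 9.18×10^-4, f = 0.01976, h_1 = f(L/D)V²/2g = 50.59 m
Pipe 2: V = 2.667 m/s, Re = 5.76×10^5, ε/D = 1.75×10^-4, f = 0.01487, h_2 = f(L/D)V²/2g = 0.8250 m
Series → Q common, losses add: H = Σh = 51.41 m

H ≈ 51.4 m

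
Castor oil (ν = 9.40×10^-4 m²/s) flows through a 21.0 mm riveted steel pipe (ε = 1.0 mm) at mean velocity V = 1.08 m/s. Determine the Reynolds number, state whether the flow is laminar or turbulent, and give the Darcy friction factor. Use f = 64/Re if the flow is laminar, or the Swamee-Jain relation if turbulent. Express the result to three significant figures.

Re = VD/ν = 1.080·0.0210/9.40×10^-4 = 24.1
Re < 2300 → laminar → f = 64/Re = 2.653

Re ≈ 24.1; laminar; f = 64/Re ≈ 2.65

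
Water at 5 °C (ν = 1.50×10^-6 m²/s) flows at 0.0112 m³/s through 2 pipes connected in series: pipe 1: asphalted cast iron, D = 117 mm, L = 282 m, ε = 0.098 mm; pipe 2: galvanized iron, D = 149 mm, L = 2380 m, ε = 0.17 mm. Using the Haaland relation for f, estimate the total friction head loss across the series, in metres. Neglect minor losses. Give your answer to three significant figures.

Pipe 1: V = 1.042 m/s, Re = 8.13×10^4, ε/D = 8.38×10^-4, f = 0.02186, h_1 = f(L/D)V²/2g = 2.915 m
Pipe 2: V = 0.6423 m/s, Re = 6.38×10^4, ε/D = 0.00114, f = 0.02343, h_2 = f(L/D)V²/2g = 7.871 m
Series → Q common, losses add: H = Σh = 10.79 m

H ≈ 10.8 m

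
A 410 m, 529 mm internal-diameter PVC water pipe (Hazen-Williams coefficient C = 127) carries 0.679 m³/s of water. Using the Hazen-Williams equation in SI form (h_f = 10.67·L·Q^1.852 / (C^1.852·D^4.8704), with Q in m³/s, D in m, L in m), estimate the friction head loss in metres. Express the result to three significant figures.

h_f = 10.67·410·0.679^1.852 / (127^1.852·0.529^4.8704) = 6.028 m

h_f ≈ 6.03 m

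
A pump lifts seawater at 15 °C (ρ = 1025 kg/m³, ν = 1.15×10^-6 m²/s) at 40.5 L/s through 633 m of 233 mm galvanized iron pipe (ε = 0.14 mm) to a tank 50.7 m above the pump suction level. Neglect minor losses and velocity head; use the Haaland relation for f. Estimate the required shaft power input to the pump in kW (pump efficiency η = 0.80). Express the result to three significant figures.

P_shaft ≈ 27.0 kW

V = 4Q/(πD²) = 0.9498 m/s; Re = 1.92×10^5; ε/D = 6.01×10^-4; f = 0.01921
h_f = f(L/D)V²/2g = 2.400 m
Total head H = z + h_f = 50.7 + 2.400 = 53.10 m
P_hyd = ρgQH = 1025·9.81·0.0405·53.10 = 21.62 kW
P_shaft = P_hyd/η = 21.62/0.80 = 27.03 kW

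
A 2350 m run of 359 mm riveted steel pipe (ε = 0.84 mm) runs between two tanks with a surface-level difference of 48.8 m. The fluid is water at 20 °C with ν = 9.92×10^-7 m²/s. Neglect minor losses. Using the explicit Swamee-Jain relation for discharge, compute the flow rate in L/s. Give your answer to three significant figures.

Swamee-Jain (Type II): Q = -0.965·√(gD⁵h_f/L)·ln[ε/(3.7D) + √(3.17ν²L/(gD³h_f))]
√(gD⁵h_f/L) = √(9.81·0.359⁵·48.8/2350) = 0.03485
ε/(3.7D) = 6.32×10^-4; √(3.17ν²L/(gD³h_f)) = 1.82×10^-5
Q = -0.965·0.03485·ln(6.506×10^-4) = 0.2468 m³/s
Check: V = 2.44 m/s, Re = 8.82×10^5, f = 0.02469, h_f = 49.0 m ≈ 48.8 m ✓

Q ≈ 247 L/s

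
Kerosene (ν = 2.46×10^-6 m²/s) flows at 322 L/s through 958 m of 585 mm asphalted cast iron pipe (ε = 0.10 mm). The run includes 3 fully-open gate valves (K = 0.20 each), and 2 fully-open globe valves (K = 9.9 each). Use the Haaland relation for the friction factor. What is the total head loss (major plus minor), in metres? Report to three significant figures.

V = 4Q/(πD²) = 1.198 m/s; V²/2g = 0.07315 m
Re = 2.85×10^5, ε/D = 1.71×10^-4 → f = 0.01593 (Haaland)
Major: h_f = f(L/D)·V²/2g = 0.01593·1638·0.07315 = 1.908 m
Minor: ΣK = 20.4; h_m = ΣK·V²/2g = 1.492 m
Total H_L = 1.908 + 1.492 = 3.400 m

H_L ≈ 3.40 m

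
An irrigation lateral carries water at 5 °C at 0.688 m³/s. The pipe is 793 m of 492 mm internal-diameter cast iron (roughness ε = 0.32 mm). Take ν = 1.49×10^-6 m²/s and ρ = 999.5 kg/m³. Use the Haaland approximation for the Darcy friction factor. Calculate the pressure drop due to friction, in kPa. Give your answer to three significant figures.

V = 4Q/(πD²) = 4·0.688/(π·0.492²) = 3.619 m/s
Re = VD/ν = 3.619·0.492/1.49×10^-6 = 1.19×10^6 → turbulent
ε/D = 0.32/492 = 6.50×10^-4
Haaland: f = 0.01807
h_f = f(L/D)V²/(2g) = 0.01807·(793/0.492)·3.619²/(2·9.81) = 19.44 m
Δp = ρg·h_f = 999.5·9.81·19.44 = 190.6 kPa

Δp ≈ 191 kPa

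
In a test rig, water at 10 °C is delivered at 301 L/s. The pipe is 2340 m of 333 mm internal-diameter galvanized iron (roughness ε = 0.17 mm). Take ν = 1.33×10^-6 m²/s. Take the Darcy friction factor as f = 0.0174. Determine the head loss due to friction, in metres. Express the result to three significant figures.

V = 4Q/(πD²) = 4·0.301/(π·0.333²) = 3.456 m/s
h_f = f(L/D)V²/(2g) = 0.01740·(2340/0.333)·3.456²/(2·9.81) = 74.44 m

h_f ≈ 74.4 m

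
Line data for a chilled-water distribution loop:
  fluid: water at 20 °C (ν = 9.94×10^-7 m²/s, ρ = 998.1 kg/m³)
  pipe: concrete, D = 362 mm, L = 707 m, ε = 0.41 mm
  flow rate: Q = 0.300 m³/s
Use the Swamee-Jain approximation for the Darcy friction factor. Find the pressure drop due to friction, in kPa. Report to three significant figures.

V = 4Q/(πD²) = 4·0.300/(π·0.362²) = 2.915 m/s
Re = VD/ν = 2.915·0.362/9.94×10^-7 = 1.06×10^6 → turbulent
ε/D = 0.41/362 = 0.00113
Swamee-Jain: f = 0.02059
h_f = f(L/D)V²/(2g) = 0.02059·(707/0.362)·2.915²/(2·9.81) = 17.41 m
Δp = ρg·h_f = 998.1·9.81·17.41 = 170.5 kPa

Δp ≈ 171 kPa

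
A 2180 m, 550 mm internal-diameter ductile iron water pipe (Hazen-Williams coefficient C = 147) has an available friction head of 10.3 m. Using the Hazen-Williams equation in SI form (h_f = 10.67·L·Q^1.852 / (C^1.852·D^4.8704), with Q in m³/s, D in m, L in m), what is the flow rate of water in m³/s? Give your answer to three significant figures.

Rearranging: Q = [h_f·C^1.852·D^4.8704 / (10.67·L)]^(1/1.852)
Q = [10.3·147^1.852·0.550^4.8704 / (10.67·2180)]^0.540 = 0.4717 m³/s

Q ≈ 0.472 m³/s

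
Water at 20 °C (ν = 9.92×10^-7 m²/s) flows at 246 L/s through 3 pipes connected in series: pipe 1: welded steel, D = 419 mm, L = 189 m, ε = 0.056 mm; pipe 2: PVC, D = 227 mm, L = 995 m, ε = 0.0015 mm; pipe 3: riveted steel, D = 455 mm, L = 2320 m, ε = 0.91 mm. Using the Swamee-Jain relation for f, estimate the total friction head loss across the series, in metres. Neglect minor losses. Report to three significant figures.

H ≈ 108 m

Pipe 1: V = 1.784 m/s, Re = 7.54×10^5, ε/D = 1.34×10^-4, f = 0.01429, h_1 = f(L/D)V²/2g = 1.046 m
Pipe 2: V = 6.078 m/s, Re = 1.39×10^6, ε/D = 6.61×10^-6, f = 0.01119, h_2 = f(L/D)V²/2g = 92.37 m
Pipe 3: V = 1.513 m/s, Re = 6.94×10^5, ε/D = 0.00200, f = 0.02378, h_3 = f(L/D)V²/2g = 14.15 m
Series → Q common, losses add: H = Σh = 107.6 m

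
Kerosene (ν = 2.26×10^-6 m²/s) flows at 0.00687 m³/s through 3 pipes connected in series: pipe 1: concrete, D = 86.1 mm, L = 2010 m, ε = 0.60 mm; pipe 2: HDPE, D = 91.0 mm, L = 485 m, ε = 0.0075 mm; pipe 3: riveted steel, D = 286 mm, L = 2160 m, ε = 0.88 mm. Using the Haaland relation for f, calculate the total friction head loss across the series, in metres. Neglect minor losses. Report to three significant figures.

Pipe 1: V = 1.180 m/s, Re = 4.50×10^4, ε/D = 0.00697, f = 0.03524, h_1 = f(L/D)V²/2g = 58.38 m
Pipe 2: V = 1.056 m/s, Re = 4.25×10^4, ε/D = 8.24×10^-5, f = 0.02169, h_2 = f(L/D)V²/2g = 6.575 m
Pipe 3: V = 0.1069 m/s, Re = 1.35×10^4, ε/D = 0.00308, f = 0.03318, h_3 = f(L/D)V²/2g = 0.1460 m
Series → Q common, losses add: H = Σh = 65.10 m

H ≈ 65.1 m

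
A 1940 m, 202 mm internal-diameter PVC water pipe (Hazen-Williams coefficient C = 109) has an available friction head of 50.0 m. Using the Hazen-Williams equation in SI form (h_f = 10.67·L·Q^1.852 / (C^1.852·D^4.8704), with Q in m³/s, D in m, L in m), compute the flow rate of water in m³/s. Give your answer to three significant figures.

Q ≈ 0.0627 m³/s

Rearranging: Q = [h_f·C^1.852·D^4.8704 / (10.67·L)]^(1/1.852)
Q = [50.0·109^1.852·0.202^4.8704 / (10.67·1940)]^0.540 = 0.06274 m³/s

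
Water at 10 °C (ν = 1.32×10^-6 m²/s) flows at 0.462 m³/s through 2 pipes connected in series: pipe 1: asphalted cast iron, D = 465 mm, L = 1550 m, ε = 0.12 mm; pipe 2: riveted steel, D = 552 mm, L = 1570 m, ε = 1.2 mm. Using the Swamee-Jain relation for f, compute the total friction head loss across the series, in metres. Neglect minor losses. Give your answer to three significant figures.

H ≈ 32.5 m

Pipe 1: V = 2.720 m/s, Re = 9.58×10^5, ε/D = 2.58×10^-4, f = 0.01540, h_1 = f(L/D)V²/2g = 19.36 m
Pipe 2: V = 1.931 m/s, Re = 8.07×10^5, ε/D = 0.00217, f = 0.02425, h_2 = f(L/D)V²/2g = 13.10 m
Series → Q common, losses add: H = Σh = 32.46 m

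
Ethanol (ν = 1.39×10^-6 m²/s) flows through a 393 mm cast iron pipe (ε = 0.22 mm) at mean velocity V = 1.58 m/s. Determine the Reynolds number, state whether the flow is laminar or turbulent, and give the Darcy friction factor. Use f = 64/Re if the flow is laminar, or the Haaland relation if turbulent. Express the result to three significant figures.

Re = VD/ν = 1.580·0.393/1.39×10^-6 = 4.47×10^5
Re > 4000 → turbulent; ε/D = 5.60×10^-4
Haaland: f = 0.01803

Re ≈ 4.47×10^5; turbulent; f ≈ 0.0180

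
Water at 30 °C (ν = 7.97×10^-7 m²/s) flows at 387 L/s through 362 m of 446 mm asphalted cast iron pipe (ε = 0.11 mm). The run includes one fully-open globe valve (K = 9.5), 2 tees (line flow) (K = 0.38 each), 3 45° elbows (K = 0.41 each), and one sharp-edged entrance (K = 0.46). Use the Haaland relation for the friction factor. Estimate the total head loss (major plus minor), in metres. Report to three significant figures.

H_L ≈ 7.52 m

V = 4Q/(πD²) = 2.477 m/s; V²/2g = 0.3128 m
Re = 1.39×10^6, ε/D = 2.47×10^-4 → f = 0.01490 (Haaland)
Major: h_f = f(L/D)·V²/2g = 0.01490·811.7·0.3128 = 3.783 m
Minor: ΣK = 11.9; h_m = ΣK·V²/2g = 3.737 m
Total H_L = 3.783 + 3.737 = 7.520 m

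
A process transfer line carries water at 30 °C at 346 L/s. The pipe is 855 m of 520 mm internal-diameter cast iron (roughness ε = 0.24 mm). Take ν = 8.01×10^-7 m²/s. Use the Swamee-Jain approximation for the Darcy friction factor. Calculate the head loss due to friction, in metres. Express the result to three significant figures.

V = 4Q/(πD²) = 4·0.346/(π·0.520²) = 1.629 m/s
Re = VD/ν = 1.629·0.520/8.01×10^-7 = 1.06×10^6 → turbulent
ε/D = 0.24/520 = 4.62×10^-4
Swamee-Jain: f = 0.01701
h_f = f(L/D)V²/(2g) = 0.01701·(855/0.520)·1.629²/(2·9.81) = 3.783 m

h_f ≈ 3.78 m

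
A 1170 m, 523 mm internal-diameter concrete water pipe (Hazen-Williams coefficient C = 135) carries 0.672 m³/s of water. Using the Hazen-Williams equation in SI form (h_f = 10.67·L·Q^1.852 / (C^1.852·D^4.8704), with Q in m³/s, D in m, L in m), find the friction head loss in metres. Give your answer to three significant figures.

h_f = 10.67·1170·0.672^1.852 / (135^1.852·0.523^4.8704) = 15.93 m

h_f ≈ 15.9 m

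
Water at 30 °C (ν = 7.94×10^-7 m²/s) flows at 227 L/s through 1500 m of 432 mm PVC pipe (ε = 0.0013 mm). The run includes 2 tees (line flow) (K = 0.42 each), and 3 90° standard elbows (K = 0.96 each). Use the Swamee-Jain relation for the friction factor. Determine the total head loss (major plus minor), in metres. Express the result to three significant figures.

V = 4Q/(πD²) = 1.549 m/s; V²/2g = 0.1222 m
Re = 8.43×10^5, ε/D = 3.01×10^-6 → f = 0.01202 (Swamee-Jain)
Major: h_f = f(L/D)·V²/2g = 0.01202·3472·0.1222 = 5.101 m
Minor: ΣK = 3.72; h_m = ΣK·V²/2g = 0.4548 m
Total H_L = 5.101 + 0.4548 = 5.556 m

H_L ≈ 5.56 m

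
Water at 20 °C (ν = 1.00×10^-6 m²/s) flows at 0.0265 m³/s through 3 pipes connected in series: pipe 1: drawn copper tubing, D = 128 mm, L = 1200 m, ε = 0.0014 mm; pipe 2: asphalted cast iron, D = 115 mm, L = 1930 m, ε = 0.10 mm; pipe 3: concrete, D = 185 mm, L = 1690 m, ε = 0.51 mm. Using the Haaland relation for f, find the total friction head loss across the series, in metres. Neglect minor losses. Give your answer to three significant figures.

Pipe 1: V = 2.059 m/s, Re = 2.64×10^5, ε/D = 1.09×10^-5, f = 0.01478, h_1 = f(L/D)V²/2g = 29.95 m
Pipe 2: V = 2.551 m/s, Re = 2.93×10^5, ε/D = 8.70×10^-4, f = 0.01997, h_2 = f(L/D)V²/2g = 111.2 m
Pipe 3: V = 0.9859 m/s, Re = 1.82×10^5, ε/D = 0.00276, f = 0.02630, h_3 = f(L/D)V²/2g = 11.90 m
Series → Q common, losses add: H = Σh = 153.1 m

H ≈ 153 m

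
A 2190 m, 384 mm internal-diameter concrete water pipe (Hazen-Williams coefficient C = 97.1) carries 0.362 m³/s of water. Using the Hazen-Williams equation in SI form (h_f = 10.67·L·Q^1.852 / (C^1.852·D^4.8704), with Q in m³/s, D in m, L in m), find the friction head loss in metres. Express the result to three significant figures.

h_f ≈ 78.6 m

h_f = 10.67·2190·0.362^1.852 / (97.1^1.852·0.384^4.8704) = 78.61 m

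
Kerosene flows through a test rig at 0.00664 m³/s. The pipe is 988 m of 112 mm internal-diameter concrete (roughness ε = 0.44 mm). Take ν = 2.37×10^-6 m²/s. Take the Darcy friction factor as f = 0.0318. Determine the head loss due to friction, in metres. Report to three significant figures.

V = 4Q/(πD²) = 4·0.00664/(π·0.112²) = 0.6740 m/s
h_f = f(L/D)V²/(2g) = 0.03180·(988/0.112)·0.6740²/(2·9.81) = 6.495 m

h_f ≈ 6.49 m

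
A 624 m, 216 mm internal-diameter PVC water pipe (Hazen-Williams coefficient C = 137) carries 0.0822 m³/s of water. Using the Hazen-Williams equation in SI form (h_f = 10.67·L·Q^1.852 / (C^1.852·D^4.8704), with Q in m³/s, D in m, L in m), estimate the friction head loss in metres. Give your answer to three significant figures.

h_f ≈ 12.5 m

h_f = 10.67·624·0.0822^1.852 / (137^1.852·0.216^4.8704) = 12.53 m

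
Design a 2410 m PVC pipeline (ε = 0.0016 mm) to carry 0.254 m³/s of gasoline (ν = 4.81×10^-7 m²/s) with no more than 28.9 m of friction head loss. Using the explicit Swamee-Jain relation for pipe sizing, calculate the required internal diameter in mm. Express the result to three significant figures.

D ≈ 344 mm

Swamee-Jain (Type III): D = 0.66·[ε^1.25·(LQ²/(gh_f))^4.75 + ν·Q^9.4·(L/(gh_f))^5.2]^0.04
LQ²/(gh_f) = 0.5484; L/(gh_f) = 8.501
Term 1 = ε^1.25·(…)^4.75 = 3.28×10^-9; Term 2 = ν·Q^9.4·(…)^5.2 = 8.33×10^-8
D = 0.66·(3.28×10^-9 + 8.33×10^-8)^0.04 = 0.3444 m = 344 mm
Check: V = 2.73 m/s, Re = 1.95×10^6, f = 0.01058, h_f = 28.1 m ≈ 28.9 m ✓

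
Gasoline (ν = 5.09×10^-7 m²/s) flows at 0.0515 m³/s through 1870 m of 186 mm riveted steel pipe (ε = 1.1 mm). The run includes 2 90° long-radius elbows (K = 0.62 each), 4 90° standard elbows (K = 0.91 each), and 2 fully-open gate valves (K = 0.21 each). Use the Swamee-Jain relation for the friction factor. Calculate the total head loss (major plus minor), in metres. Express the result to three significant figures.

V = 4Q/(πD²) = 1.895 m/s; V²/2g = 0.1831 m
Re = 6.93×10^5, ε/D = 0.00591 → f = 0.03217 (Swamee-Jain)
Major: h_f = f(L/D)·V²/2g = 0.03217·10054·0.1831 = 59.22 m
Minor: ΣK = 5.30; h_m = ΣK·V²/2g = 0.9704 m
Total H_L = 59.22 + 0.9704 = 60.19 m

H_L ≈ 60.2 m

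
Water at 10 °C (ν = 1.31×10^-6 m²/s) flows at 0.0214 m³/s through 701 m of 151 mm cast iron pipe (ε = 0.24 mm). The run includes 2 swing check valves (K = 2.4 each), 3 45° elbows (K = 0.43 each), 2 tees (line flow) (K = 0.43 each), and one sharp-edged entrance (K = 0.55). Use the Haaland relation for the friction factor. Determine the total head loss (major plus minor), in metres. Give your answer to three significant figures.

V = 4Q/(πD²) = 1.195 m/s; V²/2g = 0.07278 m
Re = 1.38×10^5, ε/D = 0.00159 → f = 0.02339 (Haaland)
Major: h_f = f(L/D)·V²/2g = 0.02339·4642·0.07278 = 7.904 m
Minor: ΣK = 7.50; h_m = ΣK·V²/2g = 0.5459 m
Total H_L = 7.904 + 0.5459 = 8.450 m

H_L ≈ 8.45 m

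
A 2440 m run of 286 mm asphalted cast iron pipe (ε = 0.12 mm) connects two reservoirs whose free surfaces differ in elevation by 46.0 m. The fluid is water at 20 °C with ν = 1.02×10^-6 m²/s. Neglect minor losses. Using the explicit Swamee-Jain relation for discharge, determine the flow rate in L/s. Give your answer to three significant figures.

Q ≈ 161 L/s

Swamee-Jain (Type II): Q = -0.965·√(gD⁵h_f/L)·ln[ε/(3.7D) + √(3.17ν²L/(gD³h_f))]
√(gD⁵h_f/L) = √(9.81·0.286⁵·46.0/2440) = 0.01881
ε/(3.7D) = 1.13×10^-4; √(3.17ν²L/(gD³h_f)) = 2.76×10^-5
Q = -0.965·0.01881·ln(1.410×10^-4) = 0.1610 m³/s
Check: V = 2.51 m/s, Re = 7.03×10^5, f = 0.01696, h_f = 46.3 m ≈ 46.0 m ✓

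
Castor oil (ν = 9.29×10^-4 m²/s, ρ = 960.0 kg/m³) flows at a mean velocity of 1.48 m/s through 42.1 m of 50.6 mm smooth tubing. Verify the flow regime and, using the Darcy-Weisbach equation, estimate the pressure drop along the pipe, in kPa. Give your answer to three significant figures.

Δp ≈ 695 kPa

Re = VD/ν = 1.48·0.05060/9.29×10^-4 = 80.6 → laminar (Re < 2300)
f = 64/Re = 0.7939
h_f = f(L/D)V²/(2g) = 0.7939·(42.1/0.05060)·1.48²/(2·9.81) = 73.75 m
Δp = ρg·h_f = 960.0·9.81·73.75 = 694.5 kPa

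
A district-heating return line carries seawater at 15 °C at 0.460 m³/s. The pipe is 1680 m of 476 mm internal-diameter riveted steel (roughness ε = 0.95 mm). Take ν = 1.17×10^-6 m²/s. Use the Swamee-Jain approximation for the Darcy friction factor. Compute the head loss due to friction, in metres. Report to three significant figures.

V = 4Q/(πD²) = 4·0.460/(π·0.476²) = 2.585 m/s
Re = VD/ν = 2.585·0.476/1.17×10^-6 = 1.05×10^6 → turbulent
ε/D = 0.95/476 = 0.00200
Swamee-Jain: f = 0.02366
h_f = f(L/D)V²/(2g) = 0.02366·(1680/0.476)·2.585²/(2·9.81) = 28.44 m

h_f ≈ 28.4 m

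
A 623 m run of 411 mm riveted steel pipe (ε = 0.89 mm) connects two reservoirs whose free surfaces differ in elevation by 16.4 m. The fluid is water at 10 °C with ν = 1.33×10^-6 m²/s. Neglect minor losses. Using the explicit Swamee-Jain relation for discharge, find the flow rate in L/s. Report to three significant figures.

Swamee-Jain (Type II): Q = -0.965·√(gD⁵h_f/L)·ln[ε/(3.7D) + √(3.17ν²L/(gD³h_f))]
√(gD⁵h_f/L) = √(9.81·0.411⁵·16.4/623) = 0.05503
ε/(3.7D) = 5.85×10^-4; √(3.17ν²L/(gD³h_f)) = 1.77×10^-5
Q = -0.965·0.05503·ln(6.029×10^-4) = 0.3937 m³/s
Check: V = 2.97 m/s, Re = 9.17×10^5, f = 0.02419, h_f = 16.5 m ≈ 16.4 m ✓

Q ≈ 394 L/s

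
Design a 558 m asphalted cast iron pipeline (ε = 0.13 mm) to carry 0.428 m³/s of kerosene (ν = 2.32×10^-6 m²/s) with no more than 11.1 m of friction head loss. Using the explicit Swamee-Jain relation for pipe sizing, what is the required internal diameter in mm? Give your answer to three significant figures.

Swamee-Jain (Type III): D = 0.66·[ε^1.25·(LQ²/(gh_f))^4.75 + ν·Q^9.4·(L/(gh_f))^5.2]^0.04
LQ²/(gh_f) = 0.9387; L/(gh_f) = 5.124
Term 1 = ε^1.25·(…)^4.75 = 1.03×10^-5; Term 2 = ν·Q^9.4·(…)^5.2 = 3.90×10^-6
D = 0.66·(1.03×10^-5 + 3.90×10^-6)^0.04 = 0.4223 m = 422 mm
Check: V = 3.06 m/s, Re = 5.56×10^5, f = 0.01632, h_f = 10.3 m ≈ 11.1 m ✓

D ≈ 422 mm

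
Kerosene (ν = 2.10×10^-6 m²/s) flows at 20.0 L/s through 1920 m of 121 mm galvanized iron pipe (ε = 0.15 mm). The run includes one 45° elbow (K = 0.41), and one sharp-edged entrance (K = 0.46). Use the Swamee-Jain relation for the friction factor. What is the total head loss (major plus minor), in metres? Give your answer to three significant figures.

H_L ≈ 56.7 m

V = 4Q/(πD²) = 1.739 m/s; V²/2g = 0.1542 m
Re = 1.00×10^5, ε/D = 0.00124 → f = 0.02314 (Swamee-Jain)
Major: h_f = f(L/D)·V²/2g = 0.02314·15868·0.1542 = 56.60 m
Minor: ΣK = 0.870; h_m = ΣK·V²/2g = 0.1341 m
Total H_L = 56.60 + 0.1341 = 56.74 m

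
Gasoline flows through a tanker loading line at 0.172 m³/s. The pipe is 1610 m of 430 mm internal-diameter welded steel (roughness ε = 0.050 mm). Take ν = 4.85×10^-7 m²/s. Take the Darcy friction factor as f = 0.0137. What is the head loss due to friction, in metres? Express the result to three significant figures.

h_f ≈ 3.67 m

V = 4Q/(πD²) = 4·0.172/(π·0.430²) = 1.184 m/s
h_f = f(L/D)V²/(2g) = 0.01370·(1610/0.430)·1.184²/(2·9.81) = 3.668 m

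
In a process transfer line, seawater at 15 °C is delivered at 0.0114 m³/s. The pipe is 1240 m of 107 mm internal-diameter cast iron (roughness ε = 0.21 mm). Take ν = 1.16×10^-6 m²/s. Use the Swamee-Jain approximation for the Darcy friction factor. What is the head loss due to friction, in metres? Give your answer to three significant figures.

h_f ≈ 23.7 m

V = 4Q/(πD²) = 4·0.0114/(π·0.107²) = 1.268 m/s
Re = VD/ν = 1.268·0.107/1.16×10^-6 = 1.17×10^5 → turbulent
ε/D = 0.21/107 = 0.00196
Swamee-Jain: f = 0.02500
h_f = f(L/D)V²/(2g) = 0.02500·(1240/0.107)·1.268²/(2·9.81) = 23.73 m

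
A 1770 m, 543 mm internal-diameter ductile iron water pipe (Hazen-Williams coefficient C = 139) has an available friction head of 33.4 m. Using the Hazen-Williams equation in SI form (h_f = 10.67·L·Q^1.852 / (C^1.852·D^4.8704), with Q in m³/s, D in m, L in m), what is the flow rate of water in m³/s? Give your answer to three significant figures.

Q ≈ 0.911 m³/s

Rearranging: Q = [h_f·C^1.852·D^4.8704 / (10.67·L)]^(1/1.852)
Q = [33.4·139^1.852·0.543^4.8704 / (10.67·1770)]^0.540 = 0.9108 m³/s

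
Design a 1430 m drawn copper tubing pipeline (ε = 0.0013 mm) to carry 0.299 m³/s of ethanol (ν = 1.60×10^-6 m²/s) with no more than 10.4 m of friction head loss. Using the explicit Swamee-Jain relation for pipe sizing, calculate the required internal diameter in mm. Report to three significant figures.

Swamee-Jain (Type III): D = 0.66·[ε^1.25·(LQ²/(gh_f))^4.75 + ν·Q^9.4·(L/(gh_f))^5.2]^0.04
LQ²/(gh_f) = 1.253; L/(gh_f) = 14.02
Term 1 = ε^1.25·(…)^4.75 = 1.28×10^-7; Term 2 = ν·Q^9.4·(…)^5.2 = 1.73×10^-5
D = 0.66·(1.28×10^-7 + 1.73×10^-5)^0.04 = 0.4258 m = 426 mm
Check: V = 2.10 m/s, Re = 5.59×10^5, f = 0.01289, h_f = 9.73 m ≈ 10.4 m ✓

D ≈ 426 mm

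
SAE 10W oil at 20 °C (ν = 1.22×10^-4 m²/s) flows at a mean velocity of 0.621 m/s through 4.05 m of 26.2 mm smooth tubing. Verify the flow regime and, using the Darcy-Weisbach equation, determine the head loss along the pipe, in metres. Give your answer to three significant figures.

h_f ≈ 1.46 m

Re = VD/ν = 0.621·0.02620/1.22×10^-4 = 133 → laminar (Re < 2300)
f = 64/Re = 0.4799
h_f = f(L/D)V²/(2g) = 0.4799·(4.05/0.02620)·0.621²/(2·9.81) = 1.458 m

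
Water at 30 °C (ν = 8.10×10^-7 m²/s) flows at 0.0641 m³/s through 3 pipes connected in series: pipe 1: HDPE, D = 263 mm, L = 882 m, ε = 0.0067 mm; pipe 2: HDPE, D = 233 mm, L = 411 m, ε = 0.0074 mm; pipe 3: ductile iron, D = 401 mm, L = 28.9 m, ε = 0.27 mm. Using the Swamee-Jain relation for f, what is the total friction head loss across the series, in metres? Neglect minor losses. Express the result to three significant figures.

Pipe 1: V = 1.180 m/s, Re = 3.83×10^5, ε/D = 2.55×10^-5, f = 0.01408, h_1 = f(L/D)V²/2g = 3.350 m
Pipe 2: V = 1.503 m/s, Re = 4.32×10^5, ε/D = 3.18×10^-5, f = 0.01389, h_2 = f(L/D)V²/2g = 2.822 m
Pipe 3: V = 0.5076 m/s, Re = 2.51×10^5, ε/D = 6.73×10^-4, f = 0.01947, h_3 = f(L/D)V²/2g = 0.01843 m
Series → Q common, losses add: H = Σh = 6.190 m

H ≈ 6.19 m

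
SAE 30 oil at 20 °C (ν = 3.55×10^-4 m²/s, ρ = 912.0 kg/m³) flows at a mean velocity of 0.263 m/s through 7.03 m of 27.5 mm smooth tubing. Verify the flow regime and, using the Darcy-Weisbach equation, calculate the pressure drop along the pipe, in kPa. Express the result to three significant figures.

Re = VD/ν = 0.263·0.02750/3.55×10^-4 = 20.4 → laminar (Re < 2300)
f = 64/Re = 3.141
h_f = f(L/D)V²/(2g) = 3.141·(7.03/0.02750)·0.263²/(2·9.81) = 2.831 m
Δp = ρg·h_f = 912.0·9.81·2.831 = 25.33 kPa

Δp ≈ 25.3 kPa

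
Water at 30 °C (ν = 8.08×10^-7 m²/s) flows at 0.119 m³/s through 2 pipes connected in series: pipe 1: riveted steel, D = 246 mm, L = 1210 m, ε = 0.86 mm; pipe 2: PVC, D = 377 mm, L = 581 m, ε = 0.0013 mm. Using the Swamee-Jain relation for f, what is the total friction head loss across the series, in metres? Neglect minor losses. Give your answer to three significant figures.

Pipe 1: V = 2.504 m/s, Re = 7.62×10^5, ε/D = 0.00350, f = 0.02757, h_1 = f(L/D)V²/2g = 43.32 m
Pipe 2: V = 1.066 m/s, Re = 4.97×10^5, ε/D = 3.45×10^-6, f = 0.01316, h_2 = f(L/D)V²/2g = 1.175 m
Series → Q common, losses add: H = Σh = 44.50 m

H ≈ 44.5 m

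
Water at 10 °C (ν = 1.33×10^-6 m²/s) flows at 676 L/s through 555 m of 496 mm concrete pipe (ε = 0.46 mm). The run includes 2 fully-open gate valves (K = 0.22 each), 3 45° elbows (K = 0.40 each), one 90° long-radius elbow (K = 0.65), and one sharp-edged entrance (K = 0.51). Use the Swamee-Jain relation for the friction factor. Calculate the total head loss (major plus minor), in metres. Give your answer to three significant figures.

V = 4Q/(πD²) = 3.499 m/s; V²/2g = 0.6239 m
Re = 1.30×10^6, ε/D = 9.27×10^-4 → f = 0.01961 (Swamee-Jain)
Major: h_f = f(L/D)·V²/2g = 0.01961·1119·0.6239 = 13.69 m
Minor: ΣK = 2.80; h_m = ΣK·V²/2g = 1.747 m
Total H_L = 13.69 + 1.747 = 15.43 m

H_L ≈ 15.4 m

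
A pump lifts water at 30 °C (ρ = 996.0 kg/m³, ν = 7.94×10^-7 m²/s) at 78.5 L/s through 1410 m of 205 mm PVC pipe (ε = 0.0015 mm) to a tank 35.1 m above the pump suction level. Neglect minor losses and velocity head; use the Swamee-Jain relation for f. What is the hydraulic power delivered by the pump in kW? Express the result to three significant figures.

V = 4Q/(πD²) = 2.378 m/s; Re = 6.14×10^5; ε/D = 7.32×10^-6; f = 0.01276
h_f = f(L/D)V²/2g = 25.30 m
Total head H = z + h_f = 35.1 + 25.30 = 60.40 m
P_hyd = ρgQH = 996.0·9.81·0.0785·60.40 = 46.32 kW

P_hyd ≈ 46.3 kW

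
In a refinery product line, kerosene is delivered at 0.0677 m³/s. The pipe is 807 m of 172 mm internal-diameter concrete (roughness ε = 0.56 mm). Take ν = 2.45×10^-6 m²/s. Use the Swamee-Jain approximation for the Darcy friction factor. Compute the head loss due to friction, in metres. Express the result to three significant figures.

h_f ≈ 56.0 m

V = 4Q/(πD²) = 4·0.0677/(π·0.172²) = 2.914 m/s
Re = VD/ν = 2.914·0.172/2.45×10^-6 = 2.05×10^5 → turbulent
ε/D = 0.56/172 = 0.00326
Swamee-Jain: f = 0.02758
h_f = f(L/D)V²/(2g) = 0.02758·(807/0.172)·2.914²/(2·9.81) = 55.99 m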